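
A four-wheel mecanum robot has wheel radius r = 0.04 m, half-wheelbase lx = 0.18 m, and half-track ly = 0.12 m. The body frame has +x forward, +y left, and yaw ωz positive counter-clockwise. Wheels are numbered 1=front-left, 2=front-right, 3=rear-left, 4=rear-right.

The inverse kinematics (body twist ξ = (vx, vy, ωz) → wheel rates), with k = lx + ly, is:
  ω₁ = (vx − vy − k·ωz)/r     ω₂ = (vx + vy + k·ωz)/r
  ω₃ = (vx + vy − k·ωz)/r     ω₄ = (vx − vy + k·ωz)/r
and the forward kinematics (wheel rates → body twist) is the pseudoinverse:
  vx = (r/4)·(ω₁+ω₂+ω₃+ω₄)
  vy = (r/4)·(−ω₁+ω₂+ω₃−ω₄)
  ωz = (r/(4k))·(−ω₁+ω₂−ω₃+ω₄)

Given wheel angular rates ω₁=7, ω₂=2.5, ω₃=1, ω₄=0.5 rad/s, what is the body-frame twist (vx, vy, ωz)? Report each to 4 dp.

(0.1100, -0.0400, -0.1667)

k = lx + ly = 0.18 + 0.12 = 0.3000
ω₁+ω₂+ω₃+ω₄ = 11.0000  →  vx = (0.04/4)·11.0000 = 0.1100
−ω₁+ω₂+ω₃−ω₄ = -4.0000  →  vy = (0.04/4)·-4.0000 = -0.0400
−ω₁+ω₂−ω₃+ω₄ = -5.0000  →  ωz = (0.04/1.2000)·-5.0000 = -0.1667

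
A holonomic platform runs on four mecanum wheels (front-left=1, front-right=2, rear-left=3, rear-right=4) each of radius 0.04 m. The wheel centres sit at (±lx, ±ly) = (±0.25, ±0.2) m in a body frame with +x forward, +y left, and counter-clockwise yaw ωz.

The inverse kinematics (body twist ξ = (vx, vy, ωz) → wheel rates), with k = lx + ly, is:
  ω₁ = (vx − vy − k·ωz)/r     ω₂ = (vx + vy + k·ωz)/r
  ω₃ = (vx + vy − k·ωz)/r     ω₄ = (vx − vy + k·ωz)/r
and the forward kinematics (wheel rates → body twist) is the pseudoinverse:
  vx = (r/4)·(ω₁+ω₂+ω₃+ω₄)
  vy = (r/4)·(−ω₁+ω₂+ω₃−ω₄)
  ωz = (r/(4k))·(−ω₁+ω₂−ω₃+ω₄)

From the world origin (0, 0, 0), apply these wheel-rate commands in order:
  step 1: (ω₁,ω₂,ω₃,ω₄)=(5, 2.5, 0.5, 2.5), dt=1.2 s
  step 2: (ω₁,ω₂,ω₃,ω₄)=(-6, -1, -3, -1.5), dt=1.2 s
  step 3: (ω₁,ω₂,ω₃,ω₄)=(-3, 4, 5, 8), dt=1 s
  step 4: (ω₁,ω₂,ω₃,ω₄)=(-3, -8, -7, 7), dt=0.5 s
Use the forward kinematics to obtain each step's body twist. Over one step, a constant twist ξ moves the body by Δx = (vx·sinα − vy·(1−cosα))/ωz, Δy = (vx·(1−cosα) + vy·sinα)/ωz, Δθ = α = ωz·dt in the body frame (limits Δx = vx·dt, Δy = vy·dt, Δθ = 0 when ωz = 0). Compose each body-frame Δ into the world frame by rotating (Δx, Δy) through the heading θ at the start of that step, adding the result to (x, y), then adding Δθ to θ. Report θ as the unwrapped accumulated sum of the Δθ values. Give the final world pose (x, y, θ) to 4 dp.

(0.0989, -0.0565, 0.4822)

step 1: ξ=(vx,vy,ωz)=(0.1050, -0.0450, -0.0111), dt=1.2 → body Δ=(0.1256, -0.0548, -0.0133) → world pose (0.1256, -0.0548, -0.0133)
step 2: ξ=(vx,vy,ωz)=(-0.1150, 0.0350, 0.1444), dt=1.2 → body Δ=(-0.1409, 0.0299, 0.1733) → world pose (-0.0149, -0.0231, 0.1600)
step 3: ξ=(vx,vy,ωz)=(0.1400, 0.0400, 0.2222), dt=1.0 → body Δ=(0.1344, 0.0552, 0.2222) → world pose (0.1090, 0.0528, 0.3822)
step 4: ξ=(vx,vy,ωz)=(-0.1100, -0.1900, 0.2000), dt=0.5 → body Δ=(-0.0502, -0.0976, 0.1000) → world pose (0.0989, -0.0565, 0.4822)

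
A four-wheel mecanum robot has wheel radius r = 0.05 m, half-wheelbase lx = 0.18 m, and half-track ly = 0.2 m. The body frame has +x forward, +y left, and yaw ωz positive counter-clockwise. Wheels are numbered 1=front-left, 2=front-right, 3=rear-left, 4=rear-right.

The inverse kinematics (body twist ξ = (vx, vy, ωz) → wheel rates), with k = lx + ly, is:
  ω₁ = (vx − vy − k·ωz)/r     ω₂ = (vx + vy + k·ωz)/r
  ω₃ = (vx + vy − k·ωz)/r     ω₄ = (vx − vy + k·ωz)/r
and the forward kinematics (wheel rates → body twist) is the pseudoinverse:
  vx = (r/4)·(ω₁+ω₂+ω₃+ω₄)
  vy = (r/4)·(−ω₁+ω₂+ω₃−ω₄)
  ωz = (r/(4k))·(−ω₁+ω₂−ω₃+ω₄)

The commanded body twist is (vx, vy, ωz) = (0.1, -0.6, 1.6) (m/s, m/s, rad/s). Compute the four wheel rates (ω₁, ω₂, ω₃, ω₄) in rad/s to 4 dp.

(1.8400, 2.1600, -22.1600, 26.1600)

k = lx + ly = 0.18 + 0.2 = 0.3800;  k·ωz = 0.3800·1.6 = 0.6080
ω₁ (FL) = (vx − vy − k·ωz)/r = 0.0920/0.05 = 1.8400
ω₂ (FR) = (vx + vy + k·ωz)/r = 0.1080/0.05 = 2.1600
ω₃ (RL) = (vx + vy − k·ωz)/r = -1.1080/0.05 = -22.1600
ω₄ (RR) = (vx − vy + k·ωz)/r = 1.3080/0.05 = 26.1600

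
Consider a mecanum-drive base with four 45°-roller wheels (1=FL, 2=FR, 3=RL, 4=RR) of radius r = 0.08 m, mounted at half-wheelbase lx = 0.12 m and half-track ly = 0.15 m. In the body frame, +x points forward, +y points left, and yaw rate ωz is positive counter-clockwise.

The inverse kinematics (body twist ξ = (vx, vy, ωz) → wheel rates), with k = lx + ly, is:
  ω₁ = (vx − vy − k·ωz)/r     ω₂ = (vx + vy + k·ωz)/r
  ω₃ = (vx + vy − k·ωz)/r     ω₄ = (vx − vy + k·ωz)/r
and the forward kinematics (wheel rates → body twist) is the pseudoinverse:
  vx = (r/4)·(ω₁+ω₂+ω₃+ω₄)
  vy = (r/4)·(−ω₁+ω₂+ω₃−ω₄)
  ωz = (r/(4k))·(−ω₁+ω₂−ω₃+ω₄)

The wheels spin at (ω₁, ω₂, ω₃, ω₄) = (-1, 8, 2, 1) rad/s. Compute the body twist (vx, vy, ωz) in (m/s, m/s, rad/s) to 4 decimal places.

k = lx + ly = 0.12 + 0.15 = 0.2700
ω₁+ω₂+ω₃+ω₄ = 10.0000  →  vx = (0.08/4)·10.0000 = 0.2000
−ω₁+ω₂+ω₃−ω₄ = 10.0000  →  vy = (0.08/4)·10.0000 = 0.2000
−ω₁+ω₂−ω₃+ω₄ = 8.0000  →  ωz = (0.08/1.0800)·8.0000 = 0.5926

(0.2000, 0.2000, 0.5926)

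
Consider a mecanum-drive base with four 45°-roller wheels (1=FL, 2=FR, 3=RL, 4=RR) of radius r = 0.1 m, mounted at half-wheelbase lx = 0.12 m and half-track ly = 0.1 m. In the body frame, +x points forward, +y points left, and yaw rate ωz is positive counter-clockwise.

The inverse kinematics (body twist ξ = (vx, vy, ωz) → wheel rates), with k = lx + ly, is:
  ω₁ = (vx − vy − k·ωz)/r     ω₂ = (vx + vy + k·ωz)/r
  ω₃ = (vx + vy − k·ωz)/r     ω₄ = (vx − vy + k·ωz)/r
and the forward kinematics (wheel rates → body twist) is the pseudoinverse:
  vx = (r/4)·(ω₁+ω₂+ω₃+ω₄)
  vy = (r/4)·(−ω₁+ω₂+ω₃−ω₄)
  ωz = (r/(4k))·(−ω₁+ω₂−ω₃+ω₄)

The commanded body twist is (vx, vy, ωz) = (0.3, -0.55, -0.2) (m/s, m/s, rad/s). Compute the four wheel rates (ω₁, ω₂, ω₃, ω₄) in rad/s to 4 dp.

k = lx + ly = 0.12 + 0.1 = 0.2200;  k·ωz = 0.2200·-0.2 = -0.0440
ω₁ (FL) = (vx − vy − k·ωz)/r = 0.8940/0.1 = 8.9400
ω₂ (FR) = (vx + vy + k·ωz)/r = -0.2940/0.1 = -2.9400
ω₃ (RL) = (vx + vy − k·ωz)/r = -0.2060/0.1 = -2.0600
ω₄ (RR) = (vx − vy + k·ωz)/r = 0.8060/0.1 = 8.0600

(8.9400, -2.9400, -2.0600, 8.0600)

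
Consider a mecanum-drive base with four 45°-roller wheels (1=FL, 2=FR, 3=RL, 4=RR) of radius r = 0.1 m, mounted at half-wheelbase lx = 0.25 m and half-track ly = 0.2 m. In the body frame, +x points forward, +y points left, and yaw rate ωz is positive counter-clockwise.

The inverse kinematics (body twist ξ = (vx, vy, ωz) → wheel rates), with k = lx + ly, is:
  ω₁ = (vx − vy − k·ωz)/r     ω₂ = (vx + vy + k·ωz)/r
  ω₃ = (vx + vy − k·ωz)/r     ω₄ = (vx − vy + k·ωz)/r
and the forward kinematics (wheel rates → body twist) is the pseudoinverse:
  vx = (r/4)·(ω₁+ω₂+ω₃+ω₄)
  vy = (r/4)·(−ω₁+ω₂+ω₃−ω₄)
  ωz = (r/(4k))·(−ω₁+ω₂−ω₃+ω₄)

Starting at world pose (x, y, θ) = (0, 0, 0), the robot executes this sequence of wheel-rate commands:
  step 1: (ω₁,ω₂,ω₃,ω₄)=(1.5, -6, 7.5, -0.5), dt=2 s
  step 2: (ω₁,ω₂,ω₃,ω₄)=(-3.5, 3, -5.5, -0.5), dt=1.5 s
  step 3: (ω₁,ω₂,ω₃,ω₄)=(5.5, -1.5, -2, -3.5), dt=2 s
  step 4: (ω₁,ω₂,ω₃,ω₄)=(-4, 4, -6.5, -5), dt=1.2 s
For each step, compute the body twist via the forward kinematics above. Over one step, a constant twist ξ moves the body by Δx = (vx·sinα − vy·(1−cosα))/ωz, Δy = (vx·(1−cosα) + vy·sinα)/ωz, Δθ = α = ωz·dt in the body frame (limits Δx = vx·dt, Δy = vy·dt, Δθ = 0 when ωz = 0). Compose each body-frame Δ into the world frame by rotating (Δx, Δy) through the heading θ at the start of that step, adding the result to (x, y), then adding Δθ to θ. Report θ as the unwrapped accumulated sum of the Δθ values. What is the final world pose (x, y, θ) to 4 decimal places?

step 1: ξ=(vx,vy,ωz)=(0.0625, 0.0125, -0.8611), dt=2.0 → body Δ=(0.0885, -0.0692, -1.7222) → world pose (0.0885, -0.0692, -1.7222)
step 2: ξ=(vx,vy,ωz)=(-0.1625, 0.0375, 0.6389), dt=1.5 → body Δ=(-0.2331, -0.0601, 0.9583) → world pose (0.0642, 0.1703, -0.7639)
step 3: ξ=(vx,vy,ωz)=(-0.0375, -0.1375, -0.4722), dt=2.0 → body Δ=(-0.1848, -0.2030, -0.9444) → world pose (-0.2097, 0.1515, -1.7083)
step 4: ξ=(vx,vy,ωz)=(-0.2875, 0.1625, 0.5278), dt=1.2 → body Δ=(-0.3821, 0.0766, 0.6333) → world pose (-0.0815, 0.5195, -1.0750)

(-0.0815, 0.5195, -1.0750)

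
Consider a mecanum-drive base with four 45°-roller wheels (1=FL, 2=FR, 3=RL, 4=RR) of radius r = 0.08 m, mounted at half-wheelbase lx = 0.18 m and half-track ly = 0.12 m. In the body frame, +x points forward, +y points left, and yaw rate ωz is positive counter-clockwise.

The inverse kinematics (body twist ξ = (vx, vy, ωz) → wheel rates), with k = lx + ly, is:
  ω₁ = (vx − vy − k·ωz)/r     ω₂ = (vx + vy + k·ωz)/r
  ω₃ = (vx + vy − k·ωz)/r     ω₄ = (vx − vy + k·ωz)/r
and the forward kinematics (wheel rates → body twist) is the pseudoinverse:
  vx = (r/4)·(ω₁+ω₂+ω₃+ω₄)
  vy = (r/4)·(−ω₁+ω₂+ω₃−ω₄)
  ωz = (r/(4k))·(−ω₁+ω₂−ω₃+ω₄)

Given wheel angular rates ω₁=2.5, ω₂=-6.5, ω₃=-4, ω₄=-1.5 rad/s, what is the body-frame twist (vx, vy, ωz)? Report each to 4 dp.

k = lx + ly = 0.18 + 0.12 = 0.3000
ω₁+ω₂+ω₃+ω₄ = -9.5000  →  vx = (0.08/4)·-9.5000 = -0.1900
−ω₁+ω₂+ω₃−ω₄ = -11.5000  →  vy = (0.08/4)·-11.5000 = -0.2300
−ω₁+ω₂−ω₃+ω₄ = -6.5000  →  ωz = (0.08/1.2000)·-6.5000 = -0.4333

(-0.1900, -0.2300, -0.4333)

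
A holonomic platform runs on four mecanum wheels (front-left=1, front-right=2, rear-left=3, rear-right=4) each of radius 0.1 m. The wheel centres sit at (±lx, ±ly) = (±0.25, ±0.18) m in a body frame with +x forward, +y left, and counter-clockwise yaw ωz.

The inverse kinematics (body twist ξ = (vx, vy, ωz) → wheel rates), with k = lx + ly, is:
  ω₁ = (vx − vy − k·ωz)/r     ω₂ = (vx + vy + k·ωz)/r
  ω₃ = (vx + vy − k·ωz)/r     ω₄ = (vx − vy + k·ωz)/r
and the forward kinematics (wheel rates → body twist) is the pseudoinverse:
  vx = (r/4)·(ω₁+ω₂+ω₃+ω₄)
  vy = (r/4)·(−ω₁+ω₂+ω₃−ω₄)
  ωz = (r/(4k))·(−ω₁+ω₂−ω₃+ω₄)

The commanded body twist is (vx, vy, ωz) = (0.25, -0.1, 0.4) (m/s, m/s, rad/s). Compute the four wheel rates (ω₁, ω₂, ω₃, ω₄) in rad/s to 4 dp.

(1.7800, 3.2200, -0.2200, 5.2200)

k = lx + ly = 0.25 + 0.18 = 0.4300;  k·ωz = 0.4300·0.4 = 0.1720
ω₁ (FL) = (vx − vy − k·ωz)/r = 0.1780/0.1 = 1.7800
ω₂ (FR) = (vx + vy + k·ωz)/r = 0.3220/0.1 = 3.2200
ω₃ (RL) = (vx + vy − k·ωz)/r = -0.0220/0.1 = -0.2200
ω₄ (RR) = (vx − vy + k·ωz)/r = 0.5220/0.1 = 5.2200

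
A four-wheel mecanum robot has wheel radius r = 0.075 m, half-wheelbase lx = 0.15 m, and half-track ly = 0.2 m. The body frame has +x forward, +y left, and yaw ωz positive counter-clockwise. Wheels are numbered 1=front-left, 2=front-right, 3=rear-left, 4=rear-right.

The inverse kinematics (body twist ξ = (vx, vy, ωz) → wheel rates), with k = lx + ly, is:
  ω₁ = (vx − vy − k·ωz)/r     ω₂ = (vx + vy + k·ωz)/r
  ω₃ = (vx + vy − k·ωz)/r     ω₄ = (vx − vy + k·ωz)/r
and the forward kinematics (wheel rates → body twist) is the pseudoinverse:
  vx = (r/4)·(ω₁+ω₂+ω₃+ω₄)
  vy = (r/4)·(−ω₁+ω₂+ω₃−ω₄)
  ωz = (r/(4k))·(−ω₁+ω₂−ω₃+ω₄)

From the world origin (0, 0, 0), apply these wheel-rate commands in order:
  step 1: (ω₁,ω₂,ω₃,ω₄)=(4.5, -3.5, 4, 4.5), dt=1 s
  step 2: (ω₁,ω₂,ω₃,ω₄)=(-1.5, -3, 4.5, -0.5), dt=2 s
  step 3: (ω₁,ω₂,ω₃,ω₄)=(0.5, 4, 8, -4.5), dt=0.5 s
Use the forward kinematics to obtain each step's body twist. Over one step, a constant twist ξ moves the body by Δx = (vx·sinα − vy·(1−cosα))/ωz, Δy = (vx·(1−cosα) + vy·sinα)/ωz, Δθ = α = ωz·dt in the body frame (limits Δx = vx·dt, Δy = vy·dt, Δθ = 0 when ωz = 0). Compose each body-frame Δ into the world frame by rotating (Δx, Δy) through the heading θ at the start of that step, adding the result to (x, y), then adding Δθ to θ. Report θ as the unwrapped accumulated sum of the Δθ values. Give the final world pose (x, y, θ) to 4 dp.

(0.3823, -0.1024, -1.3393)

step 1: ξ=(vx,vy,ωz)=(0.1781, -0.1594, -0.4018), dt=1.0 → body Δ=(0.1418, -0.1904, -0.4018) → world pose (0.1418, -0.1904, -0.4018)
step 2: ξ=(vx,vy,ωz)=(-0.0094, 0.0656, -0.3482), dt=2.0 → body Δ=(0.0266, 0.1272, -0.6964) → world pose (0.2160, -0.0838, -1.0982)
step 3: ξ=(vx,vy,ωz)=(0.1500, 0.3000, -0.4821), dt=0.5 → body Δ=(0.0923, 0.1396, -0.2411) → world pose (0.3823, -0.1024, -1.3393)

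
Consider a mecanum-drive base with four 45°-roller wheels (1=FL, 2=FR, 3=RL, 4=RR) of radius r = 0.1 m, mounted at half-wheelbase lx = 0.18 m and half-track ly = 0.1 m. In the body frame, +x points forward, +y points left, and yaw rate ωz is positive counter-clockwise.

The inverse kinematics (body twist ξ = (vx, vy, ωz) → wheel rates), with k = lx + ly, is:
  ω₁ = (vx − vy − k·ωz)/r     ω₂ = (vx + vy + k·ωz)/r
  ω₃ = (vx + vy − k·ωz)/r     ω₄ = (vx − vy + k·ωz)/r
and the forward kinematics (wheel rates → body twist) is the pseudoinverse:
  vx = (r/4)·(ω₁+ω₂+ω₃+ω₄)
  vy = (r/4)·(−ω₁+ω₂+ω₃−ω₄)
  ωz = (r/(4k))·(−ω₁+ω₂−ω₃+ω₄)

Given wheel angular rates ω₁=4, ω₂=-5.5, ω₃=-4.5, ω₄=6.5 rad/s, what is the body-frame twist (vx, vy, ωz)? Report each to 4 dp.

(0.0125, -0.5125, 0.1339)

k = lx + ly = 0.18 + 0.1 = 0.2800
ω₁+ω₂+ω₃+ω₄ = 0.5000  →  vx = (0.1/4)·0.5000 = 0.0125
−ω₁+ω₂+ω₃−ω₄ = -20.5000  →  vy = (0.1/4)·-20.5000 = -0.5125
−ω₁+ω₂−ω₃+ω₄ = 1.5000  →  ωz = (0.1/1.1200)·1.5000 = 0.1339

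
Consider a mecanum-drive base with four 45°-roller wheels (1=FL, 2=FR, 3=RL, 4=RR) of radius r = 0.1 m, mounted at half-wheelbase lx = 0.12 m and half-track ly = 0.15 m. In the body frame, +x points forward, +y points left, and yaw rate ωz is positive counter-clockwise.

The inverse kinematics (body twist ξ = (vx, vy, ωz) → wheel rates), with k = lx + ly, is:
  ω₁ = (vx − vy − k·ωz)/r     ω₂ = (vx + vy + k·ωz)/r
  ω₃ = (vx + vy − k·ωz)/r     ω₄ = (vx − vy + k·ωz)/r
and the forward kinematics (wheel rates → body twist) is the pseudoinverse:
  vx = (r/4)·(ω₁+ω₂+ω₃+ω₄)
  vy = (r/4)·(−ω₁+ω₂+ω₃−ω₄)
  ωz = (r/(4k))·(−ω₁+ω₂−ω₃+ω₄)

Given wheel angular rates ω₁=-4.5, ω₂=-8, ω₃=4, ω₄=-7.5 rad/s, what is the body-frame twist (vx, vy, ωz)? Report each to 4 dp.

k = lx + ly = 0.12 + 0.15 = 0.2700
ω₁+ω₂+ω₃+ω₄ = -16.0000  →  vx = (0.1/4)·-16.0000 = -0.4000
−ω₁+ω₂+ω₃−ω₄ = 8.0000  →  vy = (0.1/4)·8.0000 = 0.2000
−ω₁+ω₂−ω₃+ω₄ = -15.0000  →  ωz = (0.1/1.0800)·-15.0000 = -1.3889

(-0.4000, 0.2000, -1.3889)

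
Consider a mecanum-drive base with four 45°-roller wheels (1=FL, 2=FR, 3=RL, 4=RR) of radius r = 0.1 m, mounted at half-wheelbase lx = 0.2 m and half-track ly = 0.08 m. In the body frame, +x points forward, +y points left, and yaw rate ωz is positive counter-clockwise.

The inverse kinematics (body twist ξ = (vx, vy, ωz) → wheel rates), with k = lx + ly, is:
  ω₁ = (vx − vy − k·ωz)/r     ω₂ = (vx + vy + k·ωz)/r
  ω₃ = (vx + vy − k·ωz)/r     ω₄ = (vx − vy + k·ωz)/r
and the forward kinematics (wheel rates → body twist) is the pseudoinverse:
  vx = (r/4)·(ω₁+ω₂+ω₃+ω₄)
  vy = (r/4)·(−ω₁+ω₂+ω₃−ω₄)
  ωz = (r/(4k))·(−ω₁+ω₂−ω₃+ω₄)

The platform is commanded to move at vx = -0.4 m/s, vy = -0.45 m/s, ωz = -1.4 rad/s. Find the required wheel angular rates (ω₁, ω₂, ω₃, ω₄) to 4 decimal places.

(4.4200, -12.4200, -4.5800, -3.4200)

k = lx + ly = 0.2 + 0.08 = 0.2800;  k·ωz = 0.2800·-1.4 = -0.3920
ω₁ (FL) = (vx − vy − k·ωz)/r = 0.4420/0.1 = 4.4200
ω₂ (FR) = (vx + vy + k·ωz)/r = -1.2420/0.1 = -12.4200
ω₃ (RL) = (vx + vy − k·ωz)/r = -0.4580/0.1 = -4.5800
ω₄ (RR) = (vx − vy + k·ωz)/r = -0.3420/0.1 = -3.4200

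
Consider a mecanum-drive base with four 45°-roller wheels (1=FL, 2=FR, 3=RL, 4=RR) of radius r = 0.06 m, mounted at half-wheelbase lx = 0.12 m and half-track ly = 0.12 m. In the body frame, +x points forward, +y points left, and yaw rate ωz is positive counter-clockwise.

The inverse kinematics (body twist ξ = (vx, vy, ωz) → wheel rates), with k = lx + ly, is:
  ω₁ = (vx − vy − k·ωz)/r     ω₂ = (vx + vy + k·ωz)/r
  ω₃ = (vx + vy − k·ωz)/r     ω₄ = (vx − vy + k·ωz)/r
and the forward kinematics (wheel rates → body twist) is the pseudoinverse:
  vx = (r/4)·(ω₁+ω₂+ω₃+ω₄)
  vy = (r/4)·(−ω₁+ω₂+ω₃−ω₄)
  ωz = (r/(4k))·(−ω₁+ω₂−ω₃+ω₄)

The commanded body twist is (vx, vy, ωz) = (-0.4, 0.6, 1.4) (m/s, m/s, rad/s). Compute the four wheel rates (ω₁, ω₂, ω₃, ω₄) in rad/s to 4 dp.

k = lx + ly = 0.12 + 0.12 = 0.2400;  k·ωz = 0.2400·1.4 = 0.3360
ω₁ (FL) = (vx − vy − k·ωz)/r = -1.3360/0.06 = -22.2667
ω₂ (FR) = (vx + vy + k·ωz)/r = 0.5360/0.06 = 8.9333
ω₃ (RL) = (vx + vy − k·ωz)/r = -0.1360/0.06 = -2.2667
ω₄ (RR) = (vx − vy + k·ωz)/r = -0.6640/0.06 = -11.0667

(-22.2667, 8.9333, -2.2667, -11.0667)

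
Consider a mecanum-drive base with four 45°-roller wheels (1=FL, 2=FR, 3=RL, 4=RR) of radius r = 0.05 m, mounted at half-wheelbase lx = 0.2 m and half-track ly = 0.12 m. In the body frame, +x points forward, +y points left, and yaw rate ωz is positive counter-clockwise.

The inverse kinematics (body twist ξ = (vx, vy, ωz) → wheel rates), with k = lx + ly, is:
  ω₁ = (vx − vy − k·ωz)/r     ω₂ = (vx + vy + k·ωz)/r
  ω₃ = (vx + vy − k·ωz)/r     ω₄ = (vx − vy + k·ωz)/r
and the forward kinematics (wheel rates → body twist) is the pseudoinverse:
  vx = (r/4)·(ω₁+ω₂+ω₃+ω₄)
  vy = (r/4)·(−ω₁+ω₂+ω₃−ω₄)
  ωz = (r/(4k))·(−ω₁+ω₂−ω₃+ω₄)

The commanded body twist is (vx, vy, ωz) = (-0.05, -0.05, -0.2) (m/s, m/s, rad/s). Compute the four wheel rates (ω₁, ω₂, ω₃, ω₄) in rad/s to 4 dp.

(1.2800, -3.2800, -0.7200, -1.2800)

k = lx + ly = 0.2 + 0.12 = 0.3200;  k·ωz = 0.3200·-0.2 = -0.0640
ω₁ (FL) = (vx − vy − k·ωz)/r = 0.0640/0.05 = 1.2800
ω₂ (FR) = (vx + vy + k·ωz)/r = -0.1640/0.05 = -3.2800
ω₃ (RL) = (vx + vy − k·ωz)/r = -0.0360/0.05 = -0.7200
ω₄ (RR) = (vx − vy + k·ωz)/r = -0.0640/0.05 = -1.2800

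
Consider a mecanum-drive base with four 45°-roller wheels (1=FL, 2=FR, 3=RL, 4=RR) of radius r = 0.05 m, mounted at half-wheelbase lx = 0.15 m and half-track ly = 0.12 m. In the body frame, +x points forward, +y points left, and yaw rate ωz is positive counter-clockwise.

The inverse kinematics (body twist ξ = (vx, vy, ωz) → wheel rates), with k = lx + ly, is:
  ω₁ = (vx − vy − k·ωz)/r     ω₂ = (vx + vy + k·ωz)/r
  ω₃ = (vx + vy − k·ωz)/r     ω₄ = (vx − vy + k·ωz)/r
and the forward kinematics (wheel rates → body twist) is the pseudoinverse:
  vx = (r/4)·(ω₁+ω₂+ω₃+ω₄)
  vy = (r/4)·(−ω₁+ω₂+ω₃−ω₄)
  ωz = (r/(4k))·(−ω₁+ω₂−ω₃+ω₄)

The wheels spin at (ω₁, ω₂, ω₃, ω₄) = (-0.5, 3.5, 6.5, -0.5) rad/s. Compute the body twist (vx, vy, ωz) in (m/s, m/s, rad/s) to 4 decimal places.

k = lx + ly = 0.15 + 0.12 = 0.2700
ω₁+ω₂+ω₃+ω₄ = 9.0000  →  vx = (0.05/4)·9.0000 = 0.1125
−ω₁+ω₂+ω₃−ω₄ = 11.0000  →  vy = (0.05/4)·11.0000 = 0.1375
−ω₁+ω₂−ω₃+ω₄ = -3.0000  →  ωz = (0.05/1.0800)·-3.0000 = -0.1389

(0.1125, 0.1375, -0.1389)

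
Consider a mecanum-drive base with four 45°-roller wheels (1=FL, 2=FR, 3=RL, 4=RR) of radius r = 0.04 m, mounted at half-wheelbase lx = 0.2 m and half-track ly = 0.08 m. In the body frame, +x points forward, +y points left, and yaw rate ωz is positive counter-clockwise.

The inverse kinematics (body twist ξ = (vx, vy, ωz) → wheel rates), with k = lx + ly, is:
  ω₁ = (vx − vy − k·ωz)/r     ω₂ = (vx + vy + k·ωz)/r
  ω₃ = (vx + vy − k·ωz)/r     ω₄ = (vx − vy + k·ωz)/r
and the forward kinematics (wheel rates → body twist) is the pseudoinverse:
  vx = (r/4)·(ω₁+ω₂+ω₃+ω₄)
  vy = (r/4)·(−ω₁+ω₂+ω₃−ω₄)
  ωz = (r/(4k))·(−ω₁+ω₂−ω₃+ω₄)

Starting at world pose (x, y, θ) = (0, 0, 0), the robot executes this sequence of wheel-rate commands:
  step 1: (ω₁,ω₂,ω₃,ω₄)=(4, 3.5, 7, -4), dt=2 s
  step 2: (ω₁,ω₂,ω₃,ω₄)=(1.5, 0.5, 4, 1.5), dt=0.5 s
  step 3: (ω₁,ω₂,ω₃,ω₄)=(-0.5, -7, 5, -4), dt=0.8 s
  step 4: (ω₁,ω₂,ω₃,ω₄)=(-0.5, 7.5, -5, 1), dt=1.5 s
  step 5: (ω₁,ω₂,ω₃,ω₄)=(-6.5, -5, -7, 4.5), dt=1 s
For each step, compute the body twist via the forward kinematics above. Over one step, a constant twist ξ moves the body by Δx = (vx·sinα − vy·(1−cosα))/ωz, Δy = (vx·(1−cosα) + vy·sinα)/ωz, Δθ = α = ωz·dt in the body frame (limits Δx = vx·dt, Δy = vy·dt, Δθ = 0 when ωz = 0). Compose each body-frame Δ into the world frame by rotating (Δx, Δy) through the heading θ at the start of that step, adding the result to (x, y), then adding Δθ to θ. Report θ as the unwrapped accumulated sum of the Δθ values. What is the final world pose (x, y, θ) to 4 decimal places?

step 1: ξ=(vx,vy,ωz)=(0.1050, 0.1050, -0.4107), dt=2.0 → body Δ=(0.2687, 0.1057, -0.8214) → world pose (0.2687, 0.1057, -0.8214)
step 2: ξ=(vx,vy,ωz)=(0.0750, 0.0150, -0.1250), dt=0.5 → body Δ=(0.0377, 0.0063, -0.0625) → world pose (0.2990, 0.0824, -0.8839)
step 3: ξ=(vx,vy,ωz)=(-0.0650, 0.0250, -0.5536), dt=0.8 → body Δ=(-0.0460, 0.0307, -0.4429) → world pose (0.2936, 0.1374, -1.3268)
step 4: ξ=(vx,vy,ωz)=(0.0300, 0.0200, 0.5000), dt=1.5 → body Δ=(0.0302, 0.0434, 0.7500) → world pose (0.3429, 0.1186, -0.5768)
step 5: ξ=(vx,vy,ωz)=(-0.1400, -0.1000, 0.4643), dt=1.0 → body Δ=(-0.1122, -0.1284, 0.4643) → world pose (0.1789, 0.0722, -0.1125)

(0.1789, 0.0722, -0.1125)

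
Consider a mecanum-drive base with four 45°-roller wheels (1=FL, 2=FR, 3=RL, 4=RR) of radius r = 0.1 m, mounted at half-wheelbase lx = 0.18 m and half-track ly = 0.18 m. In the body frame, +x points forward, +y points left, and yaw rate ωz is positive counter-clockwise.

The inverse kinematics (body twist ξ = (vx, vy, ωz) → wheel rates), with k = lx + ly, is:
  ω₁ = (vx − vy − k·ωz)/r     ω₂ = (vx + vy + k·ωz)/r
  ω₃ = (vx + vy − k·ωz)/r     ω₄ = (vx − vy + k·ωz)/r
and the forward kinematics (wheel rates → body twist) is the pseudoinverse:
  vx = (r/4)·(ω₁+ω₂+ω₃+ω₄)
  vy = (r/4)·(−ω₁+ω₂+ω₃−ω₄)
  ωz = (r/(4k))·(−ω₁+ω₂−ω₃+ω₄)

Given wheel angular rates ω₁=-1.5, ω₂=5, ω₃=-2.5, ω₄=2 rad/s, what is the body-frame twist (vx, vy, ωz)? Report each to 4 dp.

(0.0750, 0.0500, 0.7639)

k = lx + ly = 0.18 + 0.18 = 0.3600
ω₁+ω₂+ω₃+ω₄ = 3.0000  →  vx = (0.1/4)·3.0000 = 0.0750
−ω₁+ω₂+ω₃−ω₄ = 2.0000  →  vy = (0.1/4)·2.0000 = 0.0500
−ω₁+ω₂−ω₃+ω₄ = 11.0000  →  ωz = (0.1/1.4400)·11.0000 = 0.7639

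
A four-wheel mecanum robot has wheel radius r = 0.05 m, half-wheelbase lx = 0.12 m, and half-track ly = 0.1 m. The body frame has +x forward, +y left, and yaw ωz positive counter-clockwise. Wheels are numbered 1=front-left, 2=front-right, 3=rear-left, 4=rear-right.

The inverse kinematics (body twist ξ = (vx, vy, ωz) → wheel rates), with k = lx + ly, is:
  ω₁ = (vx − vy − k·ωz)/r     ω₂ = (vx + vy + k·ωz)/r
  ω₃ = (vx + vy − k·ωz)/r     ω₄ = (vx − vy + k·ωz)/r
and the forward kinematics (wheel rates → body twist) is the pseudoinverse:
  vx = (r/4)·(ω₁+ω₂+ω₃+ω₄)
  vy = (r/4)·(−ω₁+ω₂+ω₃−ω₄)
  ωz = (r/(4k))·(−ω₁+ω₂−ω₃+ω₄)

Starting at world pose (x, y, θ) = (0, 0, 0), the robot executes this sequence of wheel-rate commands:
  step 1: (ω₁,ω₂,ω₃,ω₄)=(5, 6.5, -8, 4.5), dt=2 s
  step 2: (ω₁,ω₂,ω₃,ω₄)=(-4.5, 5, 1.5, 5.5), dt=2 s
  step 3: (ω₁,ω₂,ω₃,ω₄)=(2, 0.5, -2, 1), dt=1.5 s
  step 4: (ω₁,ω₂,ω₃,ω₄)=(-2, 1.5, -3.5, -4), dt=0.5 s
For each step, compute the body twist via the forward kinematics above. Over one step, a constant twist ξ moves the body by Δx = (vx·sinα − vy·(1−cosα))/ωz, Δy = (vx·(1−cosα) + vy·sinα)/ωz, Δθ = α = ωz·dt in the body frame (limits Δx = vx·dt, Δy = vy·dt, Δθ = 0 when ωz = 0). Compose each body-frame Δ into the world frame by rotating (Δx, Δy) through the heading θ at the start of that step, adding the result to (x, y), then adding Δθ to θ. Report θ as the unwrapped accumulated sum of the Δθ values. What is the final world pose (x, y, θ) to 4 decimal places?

(0.1152, 0.0529, 3.3381)

step 1: ξ=(vx,vy,ωz)=(0.1000, -0.1375, 0.7955), dt=2.0 → body Δ=(0.3020, -0.0446, 1.5909) → world pose (0.3020, -0.0446, 1.5909)
step 2: ξ=(vx,vy,ωz)=(0.0938, 0.0688, 0.7670), dt=2.0 → body Δ=(0.0358, 0.2073, 1.5341) → world pose (0.0940, -0.0130, 3.1250)
step 3: ξ=(vx,vy,ωz)=(0.0188, -0.0563, 0.0852), dt=1.5 → body Δ=(0.0334, -0.0824, 0.1278) → world pose (0.0620, 0.0699, 3.2528)
step 4: ξ=(vx,vy,ωz)=(-0.1000, 0.0500, 0.1705), dt=0.5 → body Δ=(-0.0510, 0.0228, 0.0852) → world pose (0.1152, 0.0529, 3.3381)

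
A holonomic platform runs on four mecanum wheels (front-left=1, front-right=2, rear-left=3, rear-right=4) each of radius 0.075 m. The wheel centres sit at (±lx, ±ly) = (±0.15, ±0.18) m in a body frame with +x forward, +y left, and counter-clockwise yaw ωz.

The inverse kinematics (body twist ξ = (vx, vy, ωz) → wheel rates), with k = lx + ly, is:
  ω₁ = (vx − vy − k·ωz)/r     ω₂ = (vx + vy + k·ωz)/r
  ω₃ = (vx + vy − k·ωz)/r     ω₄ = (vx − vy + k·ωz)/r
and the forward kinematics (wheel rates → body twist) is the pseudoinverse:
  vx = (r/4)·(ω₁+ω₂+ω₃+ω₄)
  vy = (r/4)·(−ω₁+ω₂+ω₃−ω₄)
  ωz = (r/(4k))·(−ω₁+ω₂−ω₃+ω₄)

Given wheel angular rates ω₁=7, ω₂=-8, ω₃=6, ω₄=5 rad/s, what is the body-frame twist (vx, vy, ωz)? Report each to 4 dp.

k = lx + ly = 0.15 + 0.18 = 0.3300
ω₁+ω₂+ω₃+ω₄ = 10.0000  →  vx = (0.075/4)·10.0000 = 0.1875
−ω₁+ω₂+ω₃−ω₄ = -14.0000  →  vy = (0.075/4)·-14.0000 = -0.2625
−ω₁+ω₂−ω₃+ω₄ = -16.0000  →  ωz = (0.075/1.3200)·-16.0000 = -0.9091

(0.1875, -0.2625, -0.9091)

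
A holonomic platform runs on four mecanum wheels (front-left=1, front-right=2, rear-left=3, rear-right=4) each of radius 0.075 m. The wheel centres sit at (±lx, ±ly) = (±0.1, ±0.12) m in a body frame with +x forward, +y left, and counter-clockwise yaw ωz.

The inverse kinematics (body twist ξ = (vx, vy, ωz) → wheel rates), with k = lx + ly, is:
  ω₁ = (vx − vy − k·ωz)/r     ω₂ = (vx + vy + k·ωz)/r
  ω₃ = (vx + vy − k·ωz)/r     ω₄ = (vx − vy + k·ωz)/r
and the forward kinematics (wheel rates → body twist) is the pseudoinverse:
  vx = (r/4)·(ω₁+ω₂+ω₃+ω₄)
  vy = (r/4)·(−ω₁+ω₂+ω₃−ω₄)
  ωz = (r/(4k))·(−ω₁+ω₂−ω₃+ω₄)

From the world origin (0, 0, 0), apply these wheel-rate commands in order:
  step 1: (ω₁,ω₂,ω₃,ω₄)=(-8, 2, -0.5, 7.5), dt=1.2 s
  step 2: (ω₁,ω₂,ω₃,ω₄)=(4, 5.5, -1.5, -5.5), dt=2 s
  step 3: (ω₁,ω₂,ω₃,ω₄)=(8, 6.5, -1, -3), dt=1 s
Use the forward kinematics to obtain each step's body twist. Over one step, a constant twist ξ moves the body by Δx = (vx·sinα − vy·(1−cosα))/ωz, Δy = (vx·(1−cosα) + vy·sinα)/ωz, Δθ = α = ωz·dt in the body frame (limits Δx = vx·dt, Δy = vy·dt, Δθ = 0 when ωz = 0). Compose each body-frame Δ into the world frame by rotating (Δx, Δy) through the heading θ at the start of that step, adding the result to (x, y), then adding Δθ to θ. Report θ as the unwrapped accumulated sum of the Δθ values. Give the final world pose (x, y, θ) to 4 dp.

step 1: ξ=(vx,vy,ωz)=(0.0188, 0.0375, 1.5341), dt=1.2 → body Δ=(-0.0192, 0.0390, 1.8409) → world pose (-0.0192, 0.0390, 1.8409)
step 2: ξ=(vx,vy,ωz)=(0.0469, 0.1031, -0.2131), dt=2.0 → body Δ=(0.1342, 0.1804, -0.4261) → world pose (-0.2289, 0.1203, 1.4148)
step 3: ξ=(vx,vy,ωz)=(0.1969, 0.0094, -0.2983), dt=1.0 → body Δ=(0.1954, -0.0199, -0.2983) → world pose (-0.1788, 0.3102, 1.1165)

(-0.1788, 0.3102, 1.1165)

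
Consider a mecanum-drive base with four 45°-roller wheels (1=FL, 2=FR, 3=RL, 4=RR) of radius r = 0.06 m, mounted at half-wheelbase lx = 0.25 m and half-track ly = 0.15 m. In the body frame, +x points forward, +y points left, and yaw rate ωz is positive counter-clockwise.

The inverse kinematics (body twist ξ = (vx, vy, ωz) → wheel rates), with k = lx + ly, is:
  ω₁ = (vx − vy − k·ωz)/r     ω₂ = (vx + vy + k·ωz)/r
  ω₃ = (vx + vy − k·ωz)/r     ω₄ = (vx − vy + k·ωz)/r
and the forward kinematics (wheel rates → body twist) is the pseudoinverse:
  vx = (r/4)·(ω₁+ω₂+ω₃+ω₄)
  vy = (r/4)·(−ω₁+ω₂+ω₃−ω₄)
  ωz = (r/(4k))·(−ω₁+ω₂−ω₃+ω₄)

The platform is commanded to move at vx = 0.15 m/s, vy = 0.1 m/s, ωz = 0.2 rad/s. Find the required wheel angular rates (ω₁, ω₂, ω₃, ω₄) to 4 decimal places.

(-0.5000, 5.5000, 2.8333, 2.1667)

k = lx + ly = 0.25 + 0.15 = 0.4000;  k·ωz = 0.4000·0.2 = 0.0800
ω₁ (FL) = (vx − vy − k·ωz)/r = -0.0300/0.06 = -0.5000
ω₂ (FR) = (vx + vy + k·ωz)/r = 0.3300/0.06 = 5.5000
ω₃ (RL) = (vx + vy − k·ωz)/r = 0.1700/0.06 = 2.8333
ω₄ (RR) = (vx − vy + k·ωz)/r = 0.1300/0.06 = 2.1667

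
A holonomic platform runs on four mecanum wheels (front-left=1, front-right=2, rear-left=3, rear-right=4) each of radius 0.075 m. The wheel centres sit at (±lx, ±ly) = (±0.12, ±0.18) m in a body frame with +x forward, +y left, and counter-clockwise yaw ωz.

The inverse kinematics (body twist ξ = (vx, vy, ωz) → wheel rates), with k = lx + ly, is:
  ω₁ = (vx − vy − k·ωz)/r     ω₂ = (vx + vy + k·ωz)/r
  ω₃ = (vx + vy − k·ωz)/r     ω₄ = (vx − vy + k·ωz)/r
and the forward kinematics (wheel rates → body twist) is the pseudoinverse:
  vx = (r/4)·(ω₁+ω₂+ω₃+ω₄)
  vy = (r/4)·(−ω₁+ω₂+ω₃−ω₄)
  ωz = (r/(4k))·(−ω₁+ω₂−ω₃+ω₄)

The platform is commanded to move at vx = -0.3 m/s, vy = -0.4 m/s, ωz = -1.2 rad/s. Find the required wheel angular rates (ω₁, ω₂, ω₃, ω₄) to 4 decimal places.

(6.1333, -14.1333, -4.5333, -3.4667)

k = lx + ly = 0.12 + 0.18 = 0.3000;  k·ωz = 0.3000·-1.2 = -0.3600
ω₁ (FL) = (vx − vy − k·ωz)/r = 0.4600/0.075 = 6.1333
ω₂ (FR) = (vx + vy + k·ωz)/r = -1.0600/0.075 = -14.1333
ω₃ (RL) = (vx + vy − k·ωz)/r = -0.3400/0.075 = -4.5333
ω₄ (RR) = (vx − vy + k·ωz)/r = -0.2600/0.075 = -3.4667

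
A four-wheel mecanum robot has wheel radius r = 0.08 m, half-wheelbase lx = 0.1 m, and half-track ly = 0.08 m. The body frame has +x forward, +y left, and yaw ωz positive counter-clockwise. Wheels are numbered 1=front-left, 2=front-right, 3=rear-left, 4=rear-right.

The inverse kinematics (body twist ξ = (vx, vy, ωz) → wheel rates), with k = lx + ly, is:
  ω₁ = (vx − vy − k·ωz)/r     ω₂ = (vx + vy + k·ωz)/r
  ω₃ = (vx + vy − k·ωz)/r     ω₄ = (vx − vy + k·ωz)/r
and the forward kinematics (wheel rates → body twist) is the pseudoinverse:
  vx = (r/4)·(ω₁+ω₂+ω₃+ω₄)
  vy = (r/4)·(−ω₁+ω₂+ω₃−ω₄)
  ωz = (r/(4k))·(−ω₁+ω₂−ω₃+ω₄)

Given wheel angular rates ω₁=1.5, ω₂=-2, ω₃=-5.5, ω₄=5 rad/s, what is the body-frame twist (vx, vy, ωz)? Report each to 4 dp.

k = lx + ly = 0.1 + 0.08 = 0.1800
ω₁+ω₂+ω₃+ω₄ = -1.0000  →  vx = (0.08/4)·-1.0000 = -0.0200
−ω₁+ω₂+ω₃−ω₄ = -14.0000  →  vy = (0.08/4)·-14.0000 = -0.2800
−ω₁+ω₂−ω₃+ω₄ = 7.0000  →  ωz = (0.08/0.7200)·7.0000 = 0.7778

(-0.0200, -0.2800, 0.7778)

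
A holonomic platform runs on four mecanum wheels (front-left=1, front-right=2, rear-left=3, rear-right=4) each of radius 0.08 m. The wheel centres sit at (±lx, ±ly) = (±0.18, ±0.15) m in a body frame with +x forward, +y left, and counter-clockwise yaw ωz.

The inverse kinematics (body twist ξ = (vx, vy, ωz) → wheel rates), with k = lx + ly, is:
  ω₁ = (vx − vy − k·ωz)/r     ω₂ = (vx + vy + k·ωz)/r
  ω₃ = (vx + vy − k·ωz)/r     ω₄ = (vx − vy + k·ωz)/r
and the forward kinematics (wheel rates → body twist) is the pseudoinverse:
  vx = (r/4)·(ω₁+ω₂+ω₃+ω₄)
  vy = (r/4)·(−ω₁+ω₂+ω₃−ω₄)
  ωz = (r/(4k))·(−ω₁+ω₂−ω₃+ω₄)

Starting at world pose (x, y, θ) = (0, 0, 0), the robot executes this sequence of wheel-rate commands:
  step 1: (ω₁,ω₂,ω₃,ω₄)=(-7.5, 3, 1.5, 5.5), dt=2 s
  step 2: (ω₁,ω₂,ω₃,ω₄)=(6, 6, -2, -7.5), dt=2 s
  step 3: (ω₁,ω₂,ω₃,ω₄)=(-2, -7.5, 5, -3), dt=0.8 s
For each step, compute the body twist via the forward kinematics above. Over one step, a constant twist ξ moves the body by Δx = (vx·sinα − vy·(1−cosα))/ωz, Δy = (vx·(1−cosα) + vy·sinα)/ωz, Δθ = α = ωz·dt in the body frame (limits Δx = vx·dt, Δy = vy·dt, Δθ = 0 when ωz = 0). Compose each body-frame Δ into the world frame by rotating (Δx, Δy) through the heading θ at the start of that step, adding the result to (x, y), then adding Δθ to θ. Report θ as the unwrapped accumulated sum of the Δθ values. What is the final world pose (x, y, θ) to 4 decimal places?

(-0.4311, 0.2883, 0.4364)

step 1: ξ=(vx,vy,ωz)=(0.0500, 0.1300, 0.8788), dt=2.0 → body Δ=(-0.1195, 0.2128, 1.7576) → world pose (-0.1195, 0.2128, 1.7576)
step 2: ξ=(vx,vy,ωz)=(0.0500, 0.1100, -0.3333), dt=2.0 → body Δ=(0.1634, 0.1719, -0.6667) → world pose (-0.3188, 0.3415, 1.0909)
step 3: ξ=(vx,vy,ωz)=(-0.1500, 0.0500, -0.8182), dt=0.8 → body Δ=(-0.0990, 0.0751, -0.6545) → world pose (-0.4311, 0.2883, 0.4364)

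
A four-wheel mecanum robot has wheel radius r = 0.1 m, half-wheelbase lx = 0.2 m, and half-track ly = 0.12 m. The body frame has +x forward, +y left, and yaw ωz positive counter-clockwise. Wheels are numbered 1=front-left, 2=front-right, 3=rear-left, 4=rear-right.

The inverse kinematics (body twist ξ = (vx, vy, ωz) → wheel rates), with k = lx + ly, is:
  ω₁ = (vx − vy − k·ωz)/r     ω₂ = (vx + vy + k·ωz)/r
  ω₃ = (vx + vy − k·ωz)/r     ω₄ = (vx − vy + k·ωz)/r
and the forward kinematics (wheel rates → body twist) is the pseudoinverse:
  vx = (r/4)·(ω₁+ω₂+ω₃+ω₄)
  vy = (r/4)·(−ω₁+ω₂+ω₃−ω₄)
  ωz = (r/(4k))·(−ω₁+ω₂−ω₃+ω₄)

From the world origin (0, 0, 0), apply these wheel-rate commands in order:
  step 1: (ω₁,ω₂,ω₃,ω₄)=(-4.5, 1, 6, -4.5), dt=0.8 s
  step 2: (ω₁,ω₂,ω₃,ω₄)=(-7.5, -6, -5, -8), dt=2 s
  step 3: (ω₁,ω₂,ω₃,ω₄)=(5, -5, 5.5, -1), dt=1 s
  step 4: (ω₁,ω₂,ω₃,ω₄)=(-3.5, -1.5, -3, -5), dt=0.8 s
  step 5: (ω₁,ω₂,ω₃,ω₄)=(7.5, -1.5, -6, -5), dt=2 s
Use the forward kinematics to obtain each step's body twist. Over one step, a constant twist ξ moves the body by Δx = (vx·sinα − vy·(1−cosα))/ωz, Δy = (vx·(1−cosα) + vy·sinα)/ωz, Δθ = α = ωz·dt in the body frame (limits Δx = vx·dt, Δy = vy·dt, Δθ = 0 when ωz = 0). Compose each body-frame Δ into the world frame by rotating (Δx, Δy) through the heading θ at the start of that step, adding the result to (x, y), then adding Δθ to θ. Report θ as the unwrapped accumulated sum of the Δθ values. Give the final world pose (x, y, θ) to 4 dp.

(-1.1023, 1.6892, -3.0859)

step 1: ξ=(vx,vy,ωz)=(-0.0500, 0.4000, -0.3906), dt=0.8 → body Δ=(0.0102, 0.3210, -0.3125) → world pose (0.0102, 0.3210, -0.3125)
step 2: ξ=(vx,vy,ωz)=(-0.6625, 0.1125, -0.1172), dt=2.0 → body Δ=(-1.2867, 0.3775, -0.2344) → world pose (-1.0980, 1.0758, -0.5469)
step 3: ξ=(vx,vy,ωz)=(0.1125, -0.0875, -1.2891), dt=1.0 → body Δ=(0.0348, -0.1282, -1.2891) → world pose (-1.1350, 0.9482, -1.8359)
step 4: ξ=(vx,vy,ωz)=(-0.3250, 0.1000, 0.0000), dt=0.8 → body Δ=(-0.2600, 0.0800, 0.0000) → world pose (-0.9896, 1.1781, -1.8359)
step 5: ξ=(vx,vy,ωz)=(-0.1250, -0.2500, -0.6250), dt=2.0 → body Δ=(-0.4637, -0.2427, -1.2500) → world pose (-1.1023, 1.6892, -3.0859)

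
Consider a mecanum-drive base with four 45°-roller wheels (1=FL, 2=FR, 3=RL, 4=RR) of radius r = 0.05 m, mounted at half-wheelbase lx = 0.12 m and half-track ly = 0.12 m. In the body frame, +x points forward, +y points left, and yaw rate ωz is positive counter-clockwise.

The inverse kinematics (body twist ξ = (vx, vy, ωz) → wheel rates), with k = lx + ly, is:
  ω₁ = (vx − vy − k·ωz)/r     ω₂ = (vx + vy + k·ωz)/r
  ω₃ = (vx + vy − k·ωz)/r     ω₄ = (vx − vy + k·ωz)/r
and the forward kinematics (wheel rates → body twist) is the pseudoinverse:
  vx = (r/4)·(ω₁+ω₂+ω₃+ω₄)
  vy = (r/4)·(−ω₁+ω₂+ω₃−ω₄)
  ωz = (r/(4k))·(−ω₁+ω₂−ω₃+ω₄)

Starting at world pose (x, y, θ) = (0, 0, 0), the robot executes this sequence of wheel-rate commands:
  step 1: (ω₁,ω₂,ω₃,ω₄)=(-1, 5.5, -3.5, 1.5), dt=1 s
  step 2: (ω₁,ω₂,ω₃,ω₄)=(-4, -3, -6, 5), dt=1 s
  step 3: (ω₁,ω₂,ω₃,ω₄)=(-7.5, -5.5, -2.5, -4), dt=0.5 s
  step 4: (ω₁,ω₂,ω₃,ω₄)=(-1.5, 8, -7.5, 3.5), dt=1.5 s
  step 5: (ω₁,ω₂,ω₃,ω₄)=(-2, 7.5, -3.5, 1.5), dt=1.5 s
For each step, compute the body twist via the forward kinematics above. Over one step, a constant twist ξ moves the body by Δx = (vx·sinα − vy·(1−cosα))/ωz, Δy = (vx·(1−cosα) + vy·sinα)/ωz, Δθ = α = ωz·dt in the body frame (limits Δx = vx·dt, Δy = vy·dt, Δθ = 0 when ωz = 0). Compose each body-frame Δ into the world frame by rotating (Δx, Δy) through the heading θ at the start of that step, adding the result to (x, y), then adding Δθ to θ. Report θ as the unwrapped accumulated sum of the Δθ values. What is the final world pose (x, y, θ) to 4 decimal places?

step 1: ξ=(vx,vy,ωz)=(0.0312, 0.0187, 0.5990), dt=1.0 → body Δ=(0.0240, 0.0267, 0.5990) → world pose (0.0240, 0.0267, 0.5990)
step 2: ξ=(vx,vy,ωz)=(-0.1000, -0.1250, 0.6250), dt=1.0 → body Δ=(-0.0558, -0.1473, 0.6250) → world pose (0.0609, -0.1264, 1.2240)
step 3: ξ=(vx,vy,ωz)=(-0.2438, 0.0437, 0.0260), dt=0.5 → body Δ=(-0.1220, 0.0211, 0.0130) → world pose (-0.0004, -0.2339, 1.2370)
step 4: ξ=(vx,vy,ωz)=(0.0313, -0.0187, 1.0677), dt=1.5 → body Δ=(0.0474, 0.0126, 1.6016) → world pose (0.0032, -0.1851, 2.8385)
step 5: ξ=(vx,vy,ωz)=(0.0437, 0.0562, 0.7552), dt=1.5 → body Δ=(0.0096, 0.1008, 1.1328) → world pose (-0.0360, -0.2784, 3.9714)

(-0.0360, -0.2784, 3.9714)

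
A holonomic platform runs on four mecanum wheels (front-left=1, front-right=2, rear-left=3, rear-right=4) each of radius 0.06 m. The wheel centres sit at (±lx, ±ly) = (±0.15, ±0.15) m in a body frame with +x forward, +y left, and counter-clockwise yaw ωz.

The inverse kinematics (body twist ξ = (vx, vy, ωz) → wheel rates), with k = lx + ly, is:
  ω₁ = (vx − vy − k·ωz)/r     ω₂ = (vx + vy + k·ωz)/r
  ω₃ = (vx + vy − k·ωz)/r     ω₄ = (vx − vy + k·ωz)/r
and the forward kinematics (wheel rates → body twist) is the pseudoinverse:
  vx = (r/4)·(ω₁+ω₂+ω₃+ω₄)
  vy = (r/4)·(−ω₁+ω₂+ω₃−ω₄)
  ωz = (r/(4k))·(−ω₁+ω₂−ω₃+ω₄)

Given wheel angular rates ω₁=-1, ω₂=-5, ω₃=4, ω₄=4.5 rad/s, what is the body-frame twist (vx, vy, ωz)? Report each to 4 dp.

k = lx + ly = 0.15 + 0.15 = 0.3000
ω₁+ω₂+ω₃+ω₄ = 2.5000  →  vx = (0.06/4)·2.5000 = 0.0375
−ω₁+ω₂+ω₃−ω₄ = -4.5000  →  vy = (0.06/4)·-4.5000 = -0.0675
−ω₁+ω₂−ω₃+ω₄ = -3.5000  →  ωz = (0.06/1.2000)·-3.5000 = -0.1750

(0.0375, -0.0675, -0.1750)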